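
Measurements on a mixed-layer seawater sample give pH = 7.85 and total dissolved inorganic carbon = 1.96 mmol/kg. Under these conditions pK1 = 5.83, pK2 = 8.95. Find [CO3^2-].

[CO3²⁻] = 0.143 mmol/kg

α₂ = 1 / (1 + [H⁺]/K2 + [H⁺]²/(K1K2)) = 1 / (1 + 10^+1.10 + 10^-0.92)
   = 1 / (1 + 12.589 + 0.12023) = 1/13.709 = 0.07294
[CO3²⁻] = α₂ × DIC = 0.07294 × 1.96 = 0.143 mmol/kg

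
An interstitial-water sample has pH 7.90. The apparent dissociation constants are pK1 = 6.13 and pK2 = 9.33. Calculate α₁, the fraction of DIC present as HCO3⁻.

α₁ = 1 / (1 + [H⁺]/K1 + K2/[H⁺]) = 1 / (1 + 10^-1.77 + 10^-1.43)
   = 1 / (1 + 0.016982 + 0.037154) = 1/1.0541 = 0.9486

α₁ = 0.949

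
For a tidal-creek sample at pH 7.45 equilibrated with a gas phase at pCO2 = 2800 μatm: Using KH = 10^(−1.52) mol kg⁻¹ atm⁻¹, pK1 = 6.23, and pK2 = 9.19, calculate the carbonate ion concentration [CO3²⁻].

[CO3²⁻] = 0.0255 mmol/kg

[CO2*] = KH · pCO2 = 10^(−1.52) × 2800×10^-6 = 8.456×10^-5 mol/kg
α₀ = 1/(1 + K1/[H⁺] + K1K2/[H⁺]²) = 1/(1 + 10^+1.22 + 10^-0.52) = 0.05587
DIC = [CO2*]/α₀ = 8.456×10^-5 / 0.05587 = 1.513 mmol/kg
[CO3²⁻] = α₂·DIC; α₂ = 0.01687, so [CO3²⁻] = 0.01687 × 1.513 = 0.0255 mmol/kg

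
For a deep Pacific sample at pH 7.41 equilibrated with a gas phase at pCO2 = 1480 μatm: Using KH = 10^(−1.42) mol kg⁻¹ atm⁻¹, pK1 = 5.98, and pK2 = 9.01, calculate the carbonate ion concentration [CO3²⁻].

[CO2*] = KH · pCO2 = 10^(−1.42) × 1480×10^-6 = 5.627×10^-5 mol/kg
α₀ = 1/(1 + K1/[H⁺] + K1K2/[H⁺]²) = 1/(1 + 10^+1.43 + 10^-0.17) = 0.03498
DIC = [CO2*]/α₀ = 5.627×10^-5 / 0.03498 = 1.609 mmol/kg
[CO3²⁻] = α₂·DIC; α₂ = 0.02365, so [CO3²⁻] = 0.02365 × 1.609 = 0.0380 mmol/kg

[CO3²⁻] = 0.0380 mmol/kg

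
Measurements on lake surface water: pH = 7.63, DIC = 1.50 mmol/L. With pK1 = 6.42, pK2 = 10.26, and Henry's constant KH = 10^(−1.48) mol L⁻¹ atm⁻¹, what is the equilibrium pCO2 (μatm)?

pCO2 = 2630 μatm

α₀ = 1 / (1 + K1/[H⁺] + K1K2/[H⁺]²) = 1 / (1 + 10^+1.21 + 10^-1.42)
   = 1 / (1 + 16.218 + 0.038019) = 1/17.256 = 0.05795
[CO2*] = α₀ × DIC = 0.05795 × 1.50 = 0.08693 mmol/L
pCO2 = [CO2*]/KH = 8.693×10^-5 / 3.311×10^-2 = 2630 μatm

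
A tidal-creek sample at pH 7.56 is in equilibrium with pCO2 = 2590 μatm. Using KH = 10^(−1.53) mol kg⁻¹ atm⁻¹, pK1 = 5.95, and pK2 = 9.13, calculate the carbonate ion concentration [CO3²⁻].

[CO3²⁻] = 0.0838 mmol/kg

[CO2*] = KH · pCO2 = 10^(−1.53) × 2590×10^-6 = 7.644×10^-5 mol/kg
α₀ = 1/(1 + K1/[H⁺] + K1K2/[H⁺]²) = 1/(1 + 10^+1.61 + 10^+0.04) = 0.02335
DIC = [CO2*]/α₀ = 7.644×10^-5 / 0.02335 = 3.274 mmol/kg
[CO3²⁻] = α₂·DIC; α₂ = 0.02560, so [CO3²⁻] = 0.02560 × 3.274 = 0.0838 mmol/kg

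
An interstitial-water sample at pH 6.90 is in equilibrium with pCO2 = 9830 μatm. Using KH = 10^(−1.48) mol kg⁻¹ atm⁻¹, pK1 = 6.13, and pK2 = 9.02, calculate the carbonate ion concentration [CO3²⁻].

[CO2*] = KH · pCO2 = 10^(−1.48) × 9830×10^-6 = 3.255×10^-4 mol/kg
α₀ = 1/(1 + K1/[H⁺] + K1K2/[H⁺]²) = 1/(1 + 10^+0.77 + 10^-1.35) = 0.1442
DIC = [CO2*]/α₀ = 3.255×10^-4 / 0.1442 = 2.257 mmol/kg
[CO3²⁻] = α₂·DIC; α₂ = 0.006443, so [CO3²⁻] = 0.006443 × 2.257 = 0.0145 mmol/kg = 14.5 μmol/kg

[CO3²⁻] = 14.5 μmol/kg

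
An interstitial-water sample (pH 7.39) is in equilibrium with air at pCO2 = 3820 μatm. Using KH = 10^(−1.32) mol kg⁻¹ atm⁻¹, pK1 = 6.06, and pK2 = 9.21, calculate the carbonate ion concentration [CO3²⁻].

[CO3²⁻] = 0.0592 mmol/kg

[CO2*] = KH · pCO2 = 10^(−1.32) × 3820×10^-6 = 1.828×10^-4 mol/kg
α₀ = 1/(1 + K1/[H⁺] + K1K2/[H⁺]²) = 1/(1 + 10^+1.33 + 10^-0.49) = 0.04405
DIC = [CO2*]/α₀ = 1.828×10^-4 / 0.04405 = 4.151 mmol/kg
[CO3²⁻] = α₂·DIC; α₂ = 0.01425, so [CO3²⁻] = 0.01425 × 4.151 = 0.0592 mmol/kg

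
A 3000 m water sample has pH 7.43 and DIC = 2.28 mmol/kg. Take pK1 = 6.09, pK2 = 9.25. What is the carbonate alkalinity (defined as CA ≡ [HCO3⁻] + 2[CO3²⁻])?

CA = 2.21 mmol/kg

CA = [HCO3⁻] + 2[CO3²⁻] = (α₁ + 2α₂)·DIC
At pH 7.43: [H⁺]/K1 = 10^-1.34 = 0.045709, K2/[H⁺] = 10^-1.82 = 0.015136
α₁ = 1/(1 + 0.045709 + 0.015136) = 1/1.0608 = 0.9426; α₂ = α₁·K2/[H⁺] = 0.01427
α₁ + 2α₂ = 0.9712
CA = 0.9712 × 2.28 = 2.21 mmol/kg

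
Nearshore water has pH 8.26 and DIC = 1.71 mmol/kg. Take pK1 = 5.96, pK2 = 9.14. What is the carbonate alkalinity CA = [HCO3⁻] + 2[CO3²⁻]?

CA = [HCO3⁻] + 2[CO3²⁻] = (α₁ + 2α₂)·DIC
At pH 8.26: [H⁺]/K1 = 10^-2.30 = 0.0050119, K2/[H⁺] = 10^-0.88 = 0.13183
α₁ = 1/(1 + 0.0050119 + 0.13183) = 1/1.1368 = 0.8796; α₂ = α₁·K2/[H⁺] = 0.1160
α₁ + 2α₂ = 1.1115
CA = 1.1115 × 1.71 = 1.90 mmol/kg

CA = 1.90 mmol/kg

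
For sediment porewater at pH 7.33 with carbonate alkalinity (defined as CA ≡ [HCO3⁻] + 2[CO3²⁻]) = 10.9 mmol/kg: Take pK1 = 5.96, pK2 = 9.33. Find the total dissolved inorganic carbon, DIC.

CA = [HCO3⁻] + 2[CO3²⁻] = (α₁ + 2α₂)·DIC
At pH 7.33: [H⁺]/K1 = 10^-1.37 = 0.042658, K2/[H⁺] = 10^-2.00 = 0.010000
α₁ = 1/(1 + 0.042658 + 0.010000) = 1/1.0527 = 0.9500; α₂ = α₁·K2/[H⁺] = 0.009500
α₁ + 2α₂ = 0.9690
DIC = CA / (α₁ + 2α₂) = 10.9 / 0.9690 = 11.2 mmol/kg

DIC = 11.2 mmol/kg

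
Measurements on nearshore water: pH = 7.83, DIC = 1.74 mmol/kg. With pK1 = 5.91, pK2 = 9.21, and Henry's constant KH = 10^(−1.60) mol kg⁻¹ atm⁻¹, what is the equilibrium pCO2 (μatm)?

α₀ = 1 / (1 + K1/[H⁺] + K1K2/[H⁺]²) = 1 / (1 + 10^+1.92 + 10^+0.54)
   = 1 / (1 + 83.176 + 3.4674) = 1/87.644 = 0.01141
[CO2*] = α₀ × DIC = 0.01141 × 1.74 = 0.01985 mmol/kg = 19.85 μmol/kg
pCO2 = [CO2*]/KH = 1.985×10^-5 / 2.512×10^-2 = 790 μatm

pCO2 = 790 μatm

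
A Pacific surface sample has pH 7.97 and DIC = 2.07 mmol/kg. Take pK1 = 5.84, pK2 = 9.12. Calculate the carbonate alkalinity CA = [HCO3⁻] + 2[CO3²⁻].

CA = 2.19 mmol/kg

CA = [HCO3⁻] + 2[CO3²⁻] = (α₁ + 2α₂)·DIC
At pH 7.97: [H⁺]/K1 = 10^-2.13 = 0.0074131, K2/[H⁺] = 10^-1.15 = 0.070795
α₁ = 1/(1 + 0.0074131 + 0.070795) = 1/1.0782 = 0.9275; α₂ = α₁·K2/[H⁺] = 0.06566
α₁ + 2α₂ = 1.0588
CA = 1.0588 × 2.07 = 2.19 mmol/kg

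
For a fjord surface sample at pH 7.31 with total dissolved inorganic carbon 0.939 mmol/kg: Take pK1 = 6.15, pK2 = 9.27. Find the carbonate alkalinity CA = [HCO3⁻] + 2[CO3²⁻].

CA = 0.888 mmol/kg

CA = [HCO3⁻] + 2[CO3²⁻] = (α₁ + 2α₂)·DIC
At pH 7.31: [H⁺]/K1 = 10^-1.16 = 0.069183, K2/[H⁺] = 10^-1.96 = 0.010965
α₁ = 1/(1 + 0.069183 + 0.010965) = 1/1.0801 = 0.9258; α₂ = α₁·K2/[H⁺] = 0.01015
α₁ + 2α₂ = 0.9461
CA = 0.9461 × 0.939 = 0.888 mmol/kg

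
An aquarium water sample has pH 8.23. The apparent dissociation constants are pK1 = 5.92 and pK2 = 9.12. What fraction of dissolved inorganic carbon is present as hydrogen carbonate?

α₁ = 0.882

α₁ = 1 / (1 + [H⁺]/K1 + K2/[H⁺]) = 1 / (1 + 10^-2.31 + 10^-0.89)
   = 1 / (1 + 0.0048978 + 0.12882) = 1/1.1337 = 0.8820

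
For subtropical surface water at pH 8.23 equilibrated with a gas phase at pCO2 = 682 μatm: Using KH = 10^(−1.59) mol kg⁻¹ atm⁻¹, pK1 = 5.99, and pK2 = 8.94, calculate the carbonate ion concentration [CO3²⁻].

[CO2*] = KH · pCO2 = 10^(−1.59) × 682×10^-6 = 1.753×10^-5 mol/kg
α₀ = 1/(1 + K1/[H⁺] + K1K2/[H⁺]²) = 1/(1 + 10^+2.24 + 10^+1.53) = 0.004792
DIC = [CO2*]/α₀ = 1.753×10^-5 / 0.004792 = 3.658 mmol/kg
[CO3²⁻] = α₂·DIC; α₂ = 0.1624, so [CO3²⁻] = 0.1624 × 3.658 = 0.594 mmol/kg

[CO3²⁻] = 0.594 mmol/kg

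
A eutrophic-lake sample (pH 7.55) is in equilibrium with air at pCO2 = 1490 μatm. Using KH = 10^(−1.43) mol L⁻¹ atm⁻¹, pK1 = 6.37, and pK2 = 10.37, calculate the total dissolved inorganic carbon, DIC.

[CO2*] = KH · pCO2 = 10^(−1.43) × 1490×10^-6 = 5.536×10^-5 mol/L
α₀ = 1/(1 + K1/[H⁺] + K1K2/[H⁺]²) = 1/(1 + 10^+1.18 + 10^-1.64) = 0.06189
DIC = [CO2*]/α₀ = 5.536×10^-5 / 0.06189 = 0.895 mmol/L

DIC = 0.895 mmol/L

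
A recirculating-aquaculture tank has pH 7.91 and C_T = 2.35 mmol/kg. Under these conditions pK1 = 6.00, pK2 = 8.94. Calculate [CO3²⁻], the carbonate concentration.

[CO3²⁻] = 0.198 mmol/kg

α₂ = 1 / (1 + [H⁺]/K2 + [H⁺]²/(K1K2)) = 1 / (1 + 10^+1.03 + 10^-0.88)
   = 1 / (1 + 10.715 + 0.13183) = 1/11.847 = 0.08441
[CO3²⁻] = α₂ × DIC = 0.08441 × 2.35 = 0.198 mmol/kg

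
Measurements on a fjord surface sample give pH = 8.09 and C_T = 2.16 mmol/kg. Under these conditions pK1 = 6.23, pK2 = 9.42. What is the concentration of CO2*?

α₀ = 1 / (1 + K1/[H⁺] + K1K2/[H⁺]²) = 1 / (1 + 10^+1.86 + 10^+0.53)
   = 1 / (1 + 72.444 + 3.3884) = 1/76.832 = 0.01302
[CO2*] = α₀ × DIC = 0.01302 × 2.16 = 0.0281 mmol/kg

[CO2*] = 0.0281 mmol/kg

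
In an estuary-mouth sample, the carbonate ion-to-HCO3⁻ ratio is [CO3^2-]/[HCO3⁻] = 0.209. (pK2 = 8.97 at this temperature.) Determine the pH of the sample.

pH = 8.29

From K2 = [H⁺][CO3^2-]/[HCO3⁻]:  pH = pK2 + log₁₀([CO3^2-]/[HCO3⁻])
log₁₀(0.209) = -0.680
pH = 8.97 + (-0.680) = 8.29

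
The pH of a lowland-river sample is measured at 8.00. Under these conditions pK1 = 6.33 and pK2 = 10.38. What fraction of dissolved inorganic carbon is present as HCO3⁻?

α₁ = 0.975

α₁ = 1 / (1 + [H⁺]/K1 + K2/[H⁺]) = 1 / (1 + 10^-1.67 + 10^-2.38)
   = 1 / (1 + 0.021380 + 0.0041687) = 1/1.0255 = 0.9751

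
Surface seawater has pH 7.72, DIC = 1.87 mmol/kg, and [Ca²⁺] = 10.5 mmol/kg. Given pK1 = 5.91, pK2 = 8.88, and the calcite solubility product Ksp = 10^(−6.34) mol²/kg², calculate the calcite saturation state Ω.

Ω = 2.74

α₂ = 1 / (1 + [H⁺]/K2 + [H⁺]²/(K1K2)) = 1 / (1 + 10^+1.16 + 10^-0.65)
   = 1 / (1 + 14.454 + 0.22387) = 1/15.678 = 0.06378
[CO3²⁻] = α₂ × DIC = 0.06378 × 1.87 = 0.1193 mmol/kg
Ksp = 10^(−6.34) = 4.571×10^-7
Ω = [Ca²⁺][CO3²⁻]/Ksp = (10.5×10^-3)(1.193×10^-4) / 4.571×10^-7 = 2.74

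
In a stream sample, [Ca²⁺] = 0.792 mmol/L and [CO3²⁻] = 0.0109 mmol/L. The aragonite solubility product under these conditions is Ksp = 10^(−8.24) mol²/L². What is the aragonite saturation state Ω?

Ω = 1.50

Ksp = 10^(−8.24) = 5.754×10^-9
Ω = [Ca²⁺][CO3²⁻]/Ksp = (0.792×10^-3)(0.0109×10^-3) / 5.754×10^-9 = 1.50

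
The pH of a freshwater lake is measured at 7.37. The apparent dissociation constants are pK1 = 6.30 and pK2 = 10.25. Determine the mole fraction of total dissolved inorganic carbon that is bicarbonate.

α₁ = 0.920

α₁ = 1 / (1 + [H⁺]/K1 + K2/[H⁺]) = 1 / (1 + 10^-1.07 + 10^-2.88)
   = 1 / (1 + 0.085114 + 0.0013183) = 1/1.0864 = 0.9204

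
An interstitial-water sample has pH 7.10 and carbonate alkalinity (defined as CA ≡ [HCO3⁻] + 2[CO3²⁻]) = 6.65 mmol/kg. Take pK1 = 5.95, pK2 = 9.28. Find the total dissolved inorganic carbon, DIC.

CA = [HCO3⁻] + 2[CO3²⁻] = (α₁ + 2α₂)·DIC
At pH 7.10: [H⁺]/K1 = 10^-1.15 = 0.070795, K2/[H⁺] = 10^-2.18 = 0.0066069
α₁ = 1/(1 + 0.070795 + 0.0066069) = 1/1.0774 = 0.9282; α₂ = α₁·K2/[H⁺] = 0.006132
α₁ + 2α₂ = 0.9404
DIC = CA / (α₁ + 2α₂) = 6.65 / 0.9404 = 7.07 mmol/kg

DIC = 7.07 mmol/kg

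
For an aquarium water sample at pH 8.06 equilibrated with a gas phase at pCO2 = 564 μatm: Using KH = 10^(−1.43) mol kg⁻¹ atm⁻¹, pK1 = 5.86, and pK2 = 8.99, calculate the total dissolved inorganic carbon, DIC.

DIC = 3.73 mmol/kg

[CO2*] = KH · pCO2 = 10^(−1.43) × 564×10^-6 = 2.095×10^-5 mol/kg
α₀ = 1/(1 + K1/[H⁺] + K1K2/[H⁺]²) = 1/(1 + 10^+2.20 + 10^+1.27) = 0.005615
DIC = [CO2*]/α₀ = 2.095×10^-5 / 0.005615 = 3.73 mmol/kg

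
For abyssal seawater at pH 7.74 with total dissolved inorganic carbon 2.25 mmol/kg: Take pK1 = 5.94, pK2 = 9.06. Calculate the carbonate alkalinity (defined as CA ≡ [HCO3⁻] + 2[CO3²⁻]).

CA = [HCO3⁻] + 2[CO3²⁻] = (α₁ + 2α₂)·DIC
At pH 7.74: [H⁺]/K1 = 10^-1.80 = 0.015849, K2/[H⁺] = 10^-1.32 = 0.047863
α₁ = 1/(1 + 0.015849 + 0.047863) = 1/1.0637 = 0.9401; α₂ = α₁·K2/[H⁺] = 0.04500
α₁ + 2α₂ = 1.0301
CA = 1.0301 × 2.25 = 2.32 mmol/kg

CA = 2.32 mmol/kg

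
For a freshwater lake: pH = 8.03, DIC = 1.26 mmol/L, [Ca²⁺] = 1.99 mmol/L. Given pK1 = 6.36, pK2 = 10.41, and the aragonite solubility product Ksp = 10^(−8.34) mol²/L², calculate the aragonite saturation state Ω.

Ω = 2.23

α₂ = 1 / (1 + [H⁺]/K2 + [H⁺]²/(K1K2)) = 1 / (1 + 10^+2.38 + 10^+0.71)
   = 1 / (1 + 239.88 + 5.1286) = 1/246.01 = 0.004065
[CO3²⁻] = α₂ × DIC = 0.004065 × 1.26 = 0.005122 mmol/L = 5.122 μmol/L
Ksp = 10^(−8.34) = 4.571×10^-9
Ω = [Ca²⁺][CO3²⁻]/Ksp = (1.99×10^-3)(5.122×10^-6) / 4.571×10^-9 = 2.23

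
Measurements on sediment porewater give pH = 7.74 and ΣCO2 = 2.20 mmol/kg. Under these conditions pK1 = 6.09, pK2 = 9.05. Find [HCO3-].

[HCO3⁻] = 2.05 mmol/kg

α₁ = 1 / (1 + [H⁺]/K1 + K2/[H⁺]) = 1 / (1 + 10^-1.65 + 10^-1.31)
   = 1 / (1 + 0.022387 + 0.048978) = 1/1.0714 = 0.9334
[HCO3⁻] = α₁ × DIC = 0.9334 × 2.20 = 2.05 mmol/kg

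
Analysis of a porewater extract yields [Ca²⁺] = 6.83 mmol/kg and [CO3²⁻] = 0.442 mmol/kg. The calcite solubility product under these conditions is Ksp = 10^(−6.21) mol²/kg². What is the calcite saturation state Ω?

Ksp = 10^(−6.21) = 6.166×10^-7
Ω = [Ca²⁺][CO3²⁻]/Ksp = (6.83×10^-3)(0.442×10^-3) / 6.166×10^-7 = 4.90

Ω = 4.90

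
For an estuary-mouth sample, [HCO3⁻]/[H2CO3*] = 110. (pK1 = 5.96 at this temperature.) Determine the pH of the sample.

pH = 8.00

From K1 = [H⁺][HCO3⁻]/[H2CO3*]:  pH = pK1 + log₁₀([HCO3⁻]/[H2CO3*])
log₁₀(110) = +2.041
pH = 5.96 + (+2.041) = 8.00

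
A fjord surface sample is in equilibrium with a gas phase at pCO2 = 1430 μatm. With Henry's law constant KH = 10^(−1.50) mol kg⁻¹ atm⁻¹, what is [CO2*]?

KH = 10^(−1.50) = 3.162×10^-2 mol kg⁻¹ atm⁻¹
[CO2*] = KH · pCO2 = 3.162×10^-2 × 1430×10^-6 atm = 4.52×10^-5 mol/kg

[CO2*] = 45.2 μmol/kg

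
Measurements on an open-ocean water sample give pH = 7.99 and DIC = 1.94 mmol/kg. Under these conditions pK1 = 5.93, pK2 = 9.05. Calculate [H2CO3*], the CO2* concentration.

[CO2*] = 15.4 μmol/kg

α₀ = 1 / (1 + K1/[H⁺] + K1K2/[H⁺]²) = 1 / (1 + 10^+2.06 + 10^+1.00)
   = 1 / (1 + 114.82 + 10.000) = 1/125.82 = 0.007948
[CO2*] = α₀ × DIC = 0.007948 × 1.94 = 0.0154 mmol/kg = 15.4 μmol/kg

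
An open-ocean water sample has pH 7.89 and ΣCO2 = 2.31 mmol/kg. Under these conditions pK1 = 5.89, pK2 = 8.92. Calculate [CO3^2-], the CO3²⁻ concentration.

α₂ = 1 / (1 + [H⁺]/K2 + [H⁺]²/(K1K2)) = 1 / (1 + 10^+1.03 + 10^-0.97)
   = 1 / (1 + 10.715 + 0.10715) = 1/11.822 = 0.08459
[CO3²⁻] = α₂ × DIC = 0.08459 × 2.31 = 0.195 mmol/kg

[CO3²⁻] = 0.195 mmol/kg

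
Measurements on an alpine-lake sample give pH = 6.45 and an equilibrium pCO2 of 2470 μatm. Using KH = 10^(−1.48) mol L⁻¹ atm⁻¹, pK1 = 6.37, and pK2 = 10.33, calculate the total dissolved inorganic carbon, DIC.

[CO2*] = KH · pCO2 = 10^(−1.48) × 2470×10^-6 = 8.179×10^-5 mol/L
α₀ = 1/(1 + K1/[H⁺] + K1K2/[H⁺]²) = 1/(1 + 10^+0.08 + 10^-3.80) = 0.4540
DIC = [CO2*]/α₀ = 8.179×10^-5 / 0.4540 = 0.180 mmol/L

DIC = 0.180 mmol/L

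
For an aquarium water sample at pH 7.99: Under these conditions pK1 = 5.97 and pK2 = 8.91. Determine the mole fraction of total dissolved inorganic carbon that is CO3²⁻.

α₂ = 1 / (1 + [H⁺]/K2 + [H⁺]²/(K1K2)) = 1 / (1 + 10^+0.92 + 10^-1.10)
   = 1 / (1 + 8.3176 + 0.079433) = 1/9.3971 = 0.1064

α₂ = 0.106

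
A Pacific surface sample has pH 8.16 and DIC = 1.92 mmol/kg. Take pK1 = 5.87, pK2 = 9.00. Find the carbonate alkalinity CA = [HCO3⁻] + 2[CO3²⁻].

CA = [HCO3⁻] + 2[CO3²⁻] = (α₁ + 2α₂)·DIC
At pH 8.16: [H⁺]/K1 = 10^-2.29 = 0.0051286, K2/[H⁺] = 10^-0.84 = 0.14454
α₁ = 1/(1 + 0.0051286 + 0.14454) = 1/1.1497 = 0.8698; α₂ = α₁·K2/[H⁺] = 0.1257
α₁ + 2α₂ = 1.1213
CA = 1.1213 × 1.92 = 2.15 mmol/kg

CA = 2.15 mmol/kg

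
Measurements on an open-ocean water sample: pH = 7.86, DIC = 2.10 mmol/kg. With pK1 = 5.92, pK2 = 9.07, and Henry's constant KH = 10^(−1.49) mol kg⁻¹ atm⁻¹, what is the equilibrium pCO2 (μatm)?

α₀ = 1 / (1 + K1/[H⁺] + K1K2/[H⁺]²) = 1 / (1 + 10^+1.94 + 10^+0.73)
   = 1 / (1 + 87.096 + 5.3703) = 1/93.467 = 0.01070
[CO2*] = α₀ × DIC = 0.01070 × 2.10 = 0.02247 mmol/kg
pCO2 = [CO2*]/KH = 2.247×10^-5 / 3.236×10^-2 = 694 μatm

pCO2 = 694 μatm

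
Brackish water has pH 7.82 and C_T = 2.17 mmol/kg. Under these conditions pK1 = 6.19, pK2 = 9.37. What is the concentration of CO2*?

[CO2*] = 0.0484 mmol/kg

α₀ = 1 / (1 + K1/[H⁺] + K1K2/[H⁺]²) = 1 / (1 + 10^+1.63 + 10^+0.08)
   = 1 / (1 + 42.658 + 1.2023) = 1/44.860 = 0.02229
[CO2*] = α₀ × DIC = 0.02229 × 2.17 = 0.0484 mmol/kg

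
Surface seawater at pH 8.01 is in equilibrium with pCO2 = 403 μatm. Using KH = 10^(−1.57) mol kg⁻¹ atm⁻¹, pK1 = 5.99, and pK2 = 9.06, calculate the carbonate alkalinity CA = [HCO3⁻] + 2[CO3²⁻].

CA = 1.34 mmol/kg

[CO2*] = KH · pCO2 = 10^(−1.57) × 403×10^-6 = 1.085×10^-5 mol/kg
α₀ = 1/(1 + K1/[H⁺] + K1K2/[H⁺]²) = 1/(1 + 10^+2.02 + 10^+0.97) = 0.008692
DIC = [CO2*]/α₀ = 1.085×10^-5 / 0.008692 = 1.248 mmol/kg
CA = (α₁ + 2α₂)·DIC = (0.9102 + 2×0.08112) × 1.248 = 1.34 mmol/kg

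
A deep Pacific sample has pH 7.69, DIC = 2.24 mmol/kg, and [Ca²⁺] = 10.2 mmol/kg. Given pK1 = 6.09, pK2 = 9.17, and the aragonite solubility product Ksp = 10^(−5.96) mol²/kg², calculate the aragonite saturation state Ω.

α₂ = 1 / (1 + [H⁺]/K2 + [H⁺]²/(K1K2)) = 1 / (1 + 10^+1.48 + 10^-0.12)
   = 1 / (1 + 30.200 + 0.75858) = 1/31.958 = 0.03129
[CO3²⁻] = α₂ × DIC = 0.03129 × 2.24 = 0.07009 mmol/kg
Ksp = 10^(−5.96) = 1.096×10^-6
Ω = [Ca²⁺][CO3²⁻]/Ksp = (10.2×10^-3)(7.009×10^-5) / 1.096×10^-6 = 0.652

Ω = 0.652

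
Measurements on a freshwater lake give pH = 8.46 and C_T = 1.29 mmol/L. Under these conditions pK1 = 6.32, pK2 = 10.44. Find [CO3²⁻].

[CO3²⁻] = 13.3 μmol/L

α₂ = 1 / (1 + [H⁺]/K2 + [H⁺]²/(K1K2)) = 1 / (1 + 10^+1.98 + 10^-0.16)
   = 1 / (1 + 95.499 + 0.69183) = 1/97.191 = 0.01029
[CO3²⁻] = α₂ × DIC = 0.01029 × 1.29 = 0.0133 mmol/L = 13.3 μmol/L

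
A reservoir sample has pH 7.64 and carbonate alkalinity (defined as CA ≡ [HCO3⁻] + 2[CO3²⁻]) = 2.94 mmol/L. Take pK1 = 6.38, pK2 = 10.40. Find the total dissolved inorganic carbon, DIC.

DIC = 3.10 mmol/L

CA = [HCO3⁻] + 2[CO3²⁻] = (α₁ + 2α₂)·DIC
At pH 7.64: [H⁺]/K1 = 10^-1.26 = 0.054954, K2/[H⁺] = 10^-2.76 = 0.0017378
α₁ = 1/(1 + 0.054954 + 0.0017378) = 1/1.0567 = 0.9463; α₂ = α₁·K2/[H⁺] = 0.001645
α₁ + 2α₂ = 0.9496
DIC = CA / (α₁ + 2α₂) = 2.94 / 0.9496 = 3.10 mmol/L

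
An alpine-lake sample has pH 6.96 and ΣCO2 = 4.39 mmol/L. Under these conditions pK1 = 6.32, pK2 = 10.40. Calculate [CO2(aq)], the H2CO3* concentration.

α₀ = 1 / (1 + K1/[H⁺] + K1K2/[H⁺]²) = 1 / (1 + 10^+0.64 + 10^-2.80)
   = 1 / (1 + 4.3652 + 0.0015849) = 1/5.3667 = 0.1863
[CO2*] = α₀ × DIC = 0.1863 × 4.39 = 0.818 mmol/L

[CO2*] = 0.818 mmol/L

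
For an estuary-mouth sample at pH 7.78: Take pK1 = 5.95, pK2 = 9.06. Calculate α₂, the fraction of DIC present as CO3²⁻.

α₂ = 1 / (1 + [H⁺]/K2 + [H⁺]²/(K1K2)) = 1 / (1 + 10^+1.28 + 10^-0.55)
   = 1 / (1 + 19.055 + 0.28184) = 1/20.336 = 0.04917

α₂ = 0.0492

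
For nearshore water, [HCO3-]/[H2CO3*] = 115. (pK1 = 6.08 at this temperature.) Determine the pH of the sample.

From K1 = [H⁺][HCO3-]/[H2CO3*]:  pH = pK1 + log₁₀([HCO3-]/[H2CO3*])
log₁₀(115) = +2.061
pH = 6.08 + (+2.061) = 8.14

pH = 8.14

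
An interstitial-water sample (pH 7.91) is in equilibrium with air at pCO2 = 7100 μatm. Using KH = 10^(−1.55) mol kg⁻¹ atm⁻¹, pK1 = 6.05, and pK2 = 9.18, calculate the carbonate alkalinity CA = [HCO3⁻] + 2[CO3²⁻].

[CO2*] = KH · pCO2 = 10^(−1.55) × 7100×10^-6 = 2.001×10^-4 mol/kg
α₀ = 1/(1 + K1/[H⁺] + K1K2/[H⁺]²) = 1/(1 + 10^+1.86 + 10^+0.59) = 0.01293
DIC = [CO2*]/α₀ = 2.001×10^-4 / 0.01293 = 15.47 mmol/kg
CA = (α₁ + 2α₂)·DIC = (0.9368 + 2×0.05031) × 15.47 = 16.1 mmol/kg

CA = 16.1 mmol/kg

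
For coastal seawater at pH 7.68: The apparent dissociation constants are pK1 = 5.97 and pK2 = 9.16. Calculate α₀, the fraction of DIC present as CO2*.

α₀ = 0.0185

α₀ = 1 / (1 + K1/[H⁺] + K1K2/[H⁺]²) = 1 / (1 + 10^+1.71 + 10^+0.23)
   = 1 / (1 + 51.286 + 1.6982) = 1/53.984 = 0.01852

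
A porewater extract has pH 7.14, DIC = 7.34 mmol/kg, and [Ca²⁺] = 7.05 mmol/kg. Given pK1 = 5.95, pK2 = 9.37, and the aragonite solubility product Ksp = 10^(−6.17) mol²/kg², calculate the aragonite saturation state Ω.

α₂ = 1 / (1 + [H⁺]/K2 + [H⁺]²/(K1K2)) = 1 / (1 + 10^+2.23 + 10^+1.04)
   = 1 / (1 + 169.82 + 10.965) = 1/181.79 = 0.005501
[CO3²⁻] = α₂ × DIC = 0.005501 × 7.34 = 0.04038 mmol/kg
Ksp = 10^(−6.17) = 6.761×10^-7
Ω = [Ca²⁺][CO3²⁻]/Ksp = (7.05×10^-3)(4.038×10^-5) / 6.761×10^-7 = 0.421

Ω = 0.421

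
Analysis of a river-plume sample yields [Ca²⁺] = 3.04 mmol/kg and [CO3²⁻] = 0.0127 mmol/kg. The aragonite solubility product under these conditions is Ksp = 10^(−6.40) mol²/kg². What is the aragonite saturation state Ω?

Ω = 0.0970

Ksp = 10^(−6.40) = 3.981×10^-7
Ω = [Ca²⁺][CO3²⁻]/Ksp = (3.04×10^-3)(0.0127×10^-3) / 3.981×10^-7 = 0.0970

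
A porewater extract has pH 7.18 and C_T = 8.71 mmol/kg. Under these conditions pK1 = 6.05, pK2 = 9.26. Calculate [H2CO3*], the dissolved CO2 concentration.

[CO2*] = 0.597 mmol/kg

α₀ = 1 / (1 + K1/[H⁺] + K1K2/[H⁺]²) = 1 / (1 + 10^+1.13 + 10^-0.95)
   = 1 / (1 + 13.490 + 0.11220) = 1/14.602 = 0.06848
[CO2*] = α₀ × DIC = 0.06848 × 8.71 = 0.597 mmol/kg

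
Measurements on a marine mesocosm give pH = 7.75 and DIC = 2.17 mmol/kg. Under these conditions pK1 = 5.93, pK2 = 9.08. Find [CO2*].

[CO2*] = 0.0309 mmol/kg

α₀ = 1 / (1 + K1/[H⁺] + K1K2/[H⁺]²) = 1 / (1 + 10^+1.82 + 10^+0.49)
   = 1 / (1 + 66.069 + 3.0903) = 1/70.160 = 0.01425
[CO2*] = α₀ × DIC = 0.01425 × 2.17 = 0.0309 mmol/kg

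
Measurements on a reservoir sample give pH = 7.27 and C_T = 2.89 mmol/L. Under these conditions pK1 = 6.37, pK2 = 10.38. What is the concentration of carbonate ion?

α₂ = 1 / (1 + [H⁺]/K2 + [H⁺]²/(K1K2)) = 1 / (1 + 10^+3.11 + 10^+2.21)
   = 1 / (1 + 1288.2 + 162.18) = 1/1451.4 = 0.0006890
[CO3²⁻] = α₂ × DIC = 0.0006890 × 2.89 = 0.00199 mmol/L = 1.99 μmol/L

[CO3²⁻] = 1.99 μmol/L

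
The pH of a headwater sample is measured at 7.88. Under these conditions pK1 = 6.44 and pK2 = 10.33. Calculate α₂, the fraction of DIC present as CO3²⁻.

α₂ = 1 / (1 + [H⁺]/K2 + [H⁺]²/(K1K2)) = 1 / (1 + 10^+2.45 + 10^+1.01)
   = 1 / (1 + 281.84 + 10.233) = 1/293.07 = 0.003412

α₂ = 0.00341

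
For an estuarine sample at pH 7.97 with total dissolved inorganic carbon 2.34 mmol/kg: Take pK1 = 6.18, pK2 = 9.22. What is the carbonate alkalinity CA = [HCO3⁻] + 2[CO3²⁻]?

CA = 2.43 mmol/kg

CA = [HCO3⁻] + 2[CO3²⁻] = (α₁ + 2α₂)·DIC
At pH 7.97: [H⁺]/K1 = 10^-1.79 = 0.016218, K2/[H⁺] = 10^-1.25 = 0.056234
α₁ = 1/(1 + 0.016218 + 0.056234) = 1/1.0725 = 0.9324; α₂ = α₁·K2/[H⁺] = 0.05244
α₁ + 2α₂ = 1.0373
CA = 1.0373 × 2.34 = 2.43 mmol/kg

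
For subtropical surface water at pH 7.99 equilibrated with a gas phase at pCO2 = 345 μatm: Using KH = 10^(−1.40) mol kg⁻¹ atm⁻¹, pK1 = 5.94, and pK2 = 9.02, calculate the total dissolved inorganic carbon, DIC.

[CO2*] = KH · pCO2 = 10^(−1.40) × 345×10^-6 = 1.373×10^-5 mol/kg
α₀ = 1/(1 + K1/[H⁺] + K1K2/[H⁺]²) = 1/(1 + 10^+2.05 + 10^+1.02) = 0.008086
DIC = [CO2*]/α₀ = 1.373×10^-5 / 0.008086 = 1.70 mmol/kg

DIC = 1.70 mmol/kg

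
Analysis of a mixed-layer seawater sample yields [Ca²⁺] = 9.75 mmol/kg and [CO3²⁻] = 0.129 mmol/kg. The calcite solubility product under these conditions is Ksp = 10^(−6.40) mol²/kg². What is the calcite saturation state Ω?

Ksp = 10^(−6.40) = 3.981×10^-7
Ω = [Ca²⁺][CO3²⁻]/Ksp = (9.75×10^-3)(0.129×10^-3) / 3.981×10^-7 = 3.16

Ω = 3.16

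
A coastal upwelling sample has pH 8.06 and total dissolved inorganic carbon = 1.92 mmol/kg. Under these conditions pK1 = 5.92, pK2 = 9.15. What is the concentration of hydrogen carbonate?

[HCO3⁻] = 1.76 mmol/kg

α₁ = 1 / (1 + [H⁺]/K1 + K2/[H⁺]) = 1 / (1 + 10^-2.14 + 10^-1.09)
   = 1 / (1 + 0.0072444 + 0.081283) = 1/1.0885 = 0.9187
[HCO3⁻] = α₁ × DIC = 0.9187 × 1.92 = 1.76 mmol/kg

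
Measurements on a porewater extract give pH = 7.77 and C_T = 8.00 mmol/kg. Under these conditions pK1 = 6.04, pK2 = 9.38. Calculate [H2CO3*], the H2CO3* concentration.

[CO2*] = 0.143 mmol/kg

α₀ = 1 / (1 + K1/[H⁺] + K1K2/[H⁺]²) = 1 / (1 + 10^+1.73 + 10^+0.12)
   = 1 / (1 + 53.703 + 1.3183) = 1/56.021 = 0.01785
[CO2*] = α₀ × DIC = 0.01785 × 8.00 = 0.143 mmol/kg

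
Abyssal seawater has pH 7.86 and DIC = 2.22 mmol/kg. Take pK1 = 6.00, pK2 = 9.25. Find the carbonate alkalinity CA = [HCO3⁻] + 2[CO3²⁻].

CA = 2.28 mmol/kg

CA = [HCO3⁻] + 2[CO3²⁻] = (α₁ + 2α₂)·DIC
At pH 7.86: [H⁺]/K1 = 10^-1.86 = 0.013804, K2/[H⁺] = 10^-1.39 = 0.040738
α₁ = 1/(1 + 0.013804 + 0.040738) = 1/1.0545 = 0.9483; α₂ = α₁·K2/[H⁺] = 0.03863
α₁ + 2α₂ = 1.0255
CA = 1.0255 × 2.22 = 2.28 mmol/kg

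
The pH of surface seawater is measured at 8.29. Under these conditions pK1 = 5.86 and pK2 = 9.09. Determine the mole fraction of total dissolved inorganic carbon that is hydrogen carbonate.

α₁ = 0.860

α₁ = 1 / (1 + [H⁺]/K1 + K2/[H⁺]) = 1 / (1 + 10^-2.43 + 10^-0.80)
   = 1 / (1 + 0.0037154 + 0.15849) = 1/1.1622 = 0.8604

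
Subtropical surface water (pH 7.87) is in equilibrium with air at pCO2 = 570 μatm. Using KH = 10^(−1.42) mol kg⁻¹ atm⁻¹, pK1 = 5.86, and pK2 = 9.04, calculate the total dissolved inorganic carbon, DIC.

DIC = 2.39 mmol/kg

[CO2*] = KH · pCO2 = 10^(−1.42) × 570×10^-6 = 2.167×10^-5 mol/kg
α₀ = 1/(1 + K1/[H⁺] + K1K2/[H⁺]²) = 1/(1 + 10^+2.01 + 10^+0.84) = 0.009070
DIC = [CO2*]/α₀ = 2.167×10^-5 / 0.009070 = 2.39 mmol/kg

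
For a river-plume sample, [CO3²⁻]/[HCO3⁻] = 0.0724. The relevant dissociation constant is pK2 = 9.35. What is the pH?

From K2 = [H⁺][CO3²⁻]/[HCO3⁻]:  pH = pK2 + log₁₀([CO3²⁻]/[HCO3⁻])
log₁₀(0.0724) = -1.140
pH = 9.35 + (-1.140) = 8.21

pH = 8.21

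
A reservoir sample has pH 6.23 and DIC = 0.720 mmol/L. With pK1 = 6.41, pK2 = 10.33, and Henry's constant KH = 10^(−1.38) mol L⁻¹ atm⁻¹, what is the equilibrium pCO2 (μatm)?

α₀ = 1 / (1 + K1/[H⁺] + K1K2/[H⁺]²) = 1 / (1 + 10^-0.18 + 10^-4.28)
   = 1 / (1 + 0.66069 + 5.2481×10^-5) = 1/1.6607 = 0.6021
[CO2*] = α₀ × DIC = 0.6021 × 0.720 = 0.4335 mmol/L
pCO2 = [CO2*]/KH = 4.335×10^-4 / 4.169×10^-2 = 1.04×10^4 μatm

pCO2 = 1.04×10^4 μatm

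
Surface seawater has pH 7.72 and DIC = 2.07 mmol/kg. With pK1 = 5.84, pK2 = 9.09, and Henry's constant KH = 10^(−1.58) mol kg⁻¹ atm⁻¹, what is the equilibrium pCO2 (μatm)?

pCO2 = 983 μatm

α₀ = 1 / (1 + K1/[H⁺] + K1K2/[H⁺]²) = 1 / (1 + 10^+1.88 + 10^+0.51)
   = 1 / (1 + 75.858 + 3.2359) = 1/80.094 = 0.01249
[CO2*] = α₀ × DIC = 0.01249 × 2.07 = 0.02584 mmol/kg
pCO2 = [CO2*]/KH = 2.584×10^-5 / 2.630×10^-2 = 983 μatm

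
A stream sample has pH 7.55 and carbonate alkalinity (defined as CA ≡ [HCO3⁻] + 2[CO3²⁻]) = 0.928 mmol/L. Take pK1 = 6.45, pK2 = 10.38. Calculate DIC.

DIC = 1.00 mmol/L

CA = [HCO3⁻] + 2[CO3²⁻] = (α₁ + 2α₂)·DIC
At pH 7.55: [H⁺]/K1 = 10^-1.10 = 0.079433, K2/[H⁺] = 10^-2.83 = 0.0014791
α₁ = 1/(1 + 0.079433 + 0.0014791) = 1/1.0809 = 0.9251; α₂ = α₁·K2/[H⁺] = 0.001368
α₁ + 2α₂ = 0.9279
DIC = CA / (α₁ + 2α₂) = 0.928 / 0.9279 = 1.00 mmol/L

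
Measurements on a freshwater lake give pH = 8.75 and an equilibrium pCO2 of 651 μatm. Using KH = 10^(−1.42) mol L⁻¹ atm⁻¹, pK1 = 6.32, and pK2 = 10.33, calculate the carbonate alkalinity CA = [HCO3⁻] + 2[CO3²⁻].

[CO2*] = KH · pCO2 = 10^(−1.42) × 651×10^-6 = 2.475×10^-5 mol/L
α₀ = 1/(1 + K1/[H⁺] + K1K2/[H⁺]²) = 1/(1 + 10^+2.43 + 10^+0.85) = 0.003607
DIC = [CO2*]/α₀ = 2.475×10^-5 / 0.003607 = 6.862 mmol/L
CA = (α₁ + 2α₂)·DIC = (0.9709 + 2×0.02554) × 6.862 = 7.01 mmol/L

CA = 7.01 mmol/L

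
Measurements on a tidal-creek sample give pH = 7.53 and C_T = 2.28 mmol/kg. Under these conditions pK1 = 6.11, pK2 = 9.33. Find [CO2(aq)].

[CO2*] = 0.0823 mmol/kg

α₀ = 1 / (1 + K1/[H⁺] + K1K2/[H⁺]²) = 1 / (1 + 10^+1.42 + 10^-0.38)
   = 1 / (1 + 26.303 + 0.41687) = 1/27.720 = 0.03608
[CO2*] = α₀ × DIC = 0.03608 × 2.28 = 0.0823 mmol/kg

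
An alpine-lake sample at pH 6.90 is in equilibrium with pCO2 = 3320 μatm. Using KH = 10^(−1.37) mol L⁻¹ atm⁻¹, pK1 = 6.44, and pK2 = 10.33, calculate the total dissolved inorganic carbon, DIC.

DIC = 0.550 mmol/L

[CO2*] = KH · pCO2 = 10^(−1.37) × 3320×10^-6 = 1.416×10^-4 mol/L
α₀ = 1/(1 + K1/[H⁺] + K1K2/[H⁺]²) = 1/(1 + 10^+0.46 + 10^-2.97) = 0.2574
DIC = [CO2*]/α₀ = 1.416×10^-4 / 0.2574 = 0.550 mmol/L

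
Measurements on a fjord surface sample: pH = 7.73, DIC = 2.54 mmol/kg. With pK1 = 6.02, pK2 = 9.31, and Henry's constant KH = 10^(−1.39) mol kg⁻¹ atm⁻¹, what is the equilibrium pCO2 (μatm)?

pCO2 = 1160 μatm

α₀ = 1 / (1 + K1/[H⁺] + K1K2/[H⁺]²) = 1 / (1 + 10^+1.71 + 10^+0.13)
   = 1 / (1 + 51.286 + 1.3490) = 1/53.635 = 0.01864
[CO2*] = α₀ × DIC = 0.01864 × 2.54 = 0.04736 mmol/kg
pCO2 = [CO2*]/KH = 4.736×10^-5 / 4.074×10^-2 = 1160 μatm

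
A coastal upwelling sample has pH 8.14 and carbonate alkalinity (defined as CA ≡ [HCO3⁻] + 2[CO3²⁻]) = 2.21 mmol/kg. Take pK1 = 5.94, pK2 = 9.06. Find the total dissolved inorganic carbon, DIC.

CA = [HCO3⁻] + 2[CO3²⁻] = (α₁ + 2α₂)·DIC
At pH 8.14: [H⁺]/K1 = 10^-2.20 = 0.0063096, K2/[H⁺] = 10^-0.92 = 0.12023
α₁ = 1/(1 + 0.0063096 + 0.12023) = 1/1.1265 = 0.8877; α₂ = α₁·K2/[H⁺] = 0.1067
α₁ + 2α₂ = 1.1011
DIC = CA / (α₁ + 2α₂) = 2.21 / 1.1011 = 2.01 mmol/kg

DIC = 2.01 mmol/kg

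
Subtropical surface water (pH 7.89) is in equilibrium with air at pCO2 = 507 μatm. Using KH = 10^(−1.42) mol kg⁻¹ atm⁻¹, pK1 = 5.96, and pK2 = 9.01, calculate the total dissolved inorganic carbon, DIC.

DIC = 1.78 mmol/kg

[CO2*] = KH · pCO2 = 10^(−1.42) × 507×10^-6 = 1.928×10^-5 mol/kg
α₀ = 1/(1 + K1/[H⁺] + K1K2/[H⁺]²) = 1/(1 + 10^+1.93 + 10^+0.81) = 0.01080
DIC = [CO2*]/α₀ = 1.928×10^-5 / 0.01080 = 1.78 mmol/kg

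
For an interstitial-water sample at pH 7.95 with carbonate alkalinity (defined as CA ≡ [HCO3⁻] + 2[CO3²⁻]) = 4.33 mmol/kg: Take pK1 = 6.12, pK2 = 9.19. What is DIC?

DIC = 4.16 mmol/kg

CA = [HCO3⁻] + 2[CO3²⁻] = (α₁ + 2α₂)·DIC
At pH 7.95: [H⁺]/K1 = 10^-1.83 = 0.014791, K2/[H⁺] = 10^-1.24 = 0.057544
α₁ = 1/(1 + 0.014791 + 0.057544) = 1/1.0723 = 0.9325; α₂ = α₁·K2/[H⁺] = 0.05366
α₁ + 2α₂ = 1.0399
DIC = CA / (α₁ + 2α₂) = 4.33 / 1.0399 = 4.16 mmol/kg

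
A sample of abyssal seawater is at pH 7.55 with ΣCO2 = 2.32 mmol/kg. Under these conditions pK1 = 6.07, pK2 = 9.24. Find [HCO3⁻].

α₁ = 1 / (1 + [H⁺]/K1 + K2/[H⁺]) = 1 / (1 + 10^-1.48 + 10^-1.69)
   = 1 / (1 + 0.033113 + 0.020417) = 1/1.0535 = 0.9492
[HCO3⁻] = α₁ × DIC = 0.9492 × 2.32 = 2.20 mmol/kg

[HCO3⁻] = 2.20 mmol/kg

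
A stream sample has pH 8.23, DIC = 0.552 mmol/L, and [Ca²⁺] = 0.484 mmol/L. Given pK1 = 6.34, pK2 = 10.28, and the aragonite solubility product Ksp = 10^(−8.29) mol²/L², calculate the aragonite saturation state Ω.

α₂ = 1 / (1 + [H⁺]/K2 + [H⁺]²/(K1K2)) = 1 / (1 + 10^+2.05 + 10^+0.16)
   = 1 / (1 + 112.20 + 1.4454) = 1/114.65 = 0.008722
[CO3²⁻] = α₂ × DIC = 0.008722 × 0.552 = 0.004815 mmol/L = 4.815 μmol/L
Ksp = 10^(−8.29) = 5.129×10^-9
Ω = [Ca²⁺][CO3²⁻]/Ksp = (0.484×10^-3)(4.815×10^-6) / 5.129×10^-9 = 0.454

Ω = 0.454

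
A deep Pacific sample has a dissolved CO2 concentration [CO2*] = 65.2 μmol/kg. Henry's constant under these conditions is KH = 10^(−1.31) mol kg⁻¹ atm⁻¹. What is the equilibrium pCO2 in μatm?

pCO2 = 1330 μatm

KH = 10^(−1.31) = 4.898×10^-2 mol kg⁻¹ atm⁻¹
pCO2 = [CO2*]/KH = 65.2×10^-6 / 4.898×10^-2 = 1.33×10^-3 atm = 1330 μatm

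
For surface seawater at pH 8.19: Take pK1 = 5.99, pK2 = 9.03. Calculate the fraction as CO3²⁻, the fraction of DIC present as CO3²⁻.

α₂ = 0.126

α₂ = 1 / (1 + [H⁺]/K2 + [H⁺]²/(K1K2)) = 1 / (1 + 10^+0.84 + 10^-1.36)
   = 1 / (1 + 6.9183 + 0.043652) = 1/7.9620 = 0.1256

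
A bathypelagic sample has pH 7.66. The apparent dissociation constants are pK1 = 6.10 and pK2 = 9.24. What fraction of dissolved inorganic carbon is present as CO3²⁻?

α₂ = 1 / (1 + [H⁺]/K2 + [H⁺]²/(K1K2)) = 1 / (1 + 10^+1.58 + 10^+0.02)
   = 1 / (1 + 38.019 + 1.0471) = 1/40.066 = 0.02496

α₂ = 0.0250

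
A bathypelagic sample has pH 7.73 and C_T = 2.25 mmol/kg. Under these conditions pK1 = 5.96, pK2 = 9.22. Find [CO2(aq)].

α₀ = 1 / (1 + K1/[H⁺] + K1K2/[H⁺]²) = 1 / (1 + 10^+1.77 + 10^+0.28)
   = 1 / (1 + 58.884 + 1.9055) = 1/61.790 = 0.01618
[CO2*] = α₀ × DIC = 0.01618 × 2.25 = 0.0364 mmol/kg

[CO2*] = 0.0364 mmol/kg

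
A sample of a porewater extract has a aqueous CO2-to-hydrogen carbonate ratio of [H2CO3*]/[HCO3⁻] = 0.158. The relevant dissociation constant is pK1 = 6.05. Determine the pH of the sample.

pH = 6.85

From K1 = [H⁺][HCO3⁻]/[H2CO3*]:  pH = pK1 − log₁₀([H2CO3*]/[HCO3⁻])
log₁₀(0.158) = -0.801
pH = 6.05 − (-0.801) = 6.85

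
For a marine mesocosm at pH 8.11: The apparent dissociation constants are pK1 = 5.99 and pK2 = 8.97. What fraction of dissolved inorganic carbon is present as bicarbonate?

α₁ = 1 / (1 + [H⁺]/K1 + K2/[H⁺]) = 1 / (1 + 10^-2.12 + 10^-0.86)
   = 1 / (1 + 0.0075858 + 0.13804) = 1/1.1456 = 0.8729

α₁ = 0.873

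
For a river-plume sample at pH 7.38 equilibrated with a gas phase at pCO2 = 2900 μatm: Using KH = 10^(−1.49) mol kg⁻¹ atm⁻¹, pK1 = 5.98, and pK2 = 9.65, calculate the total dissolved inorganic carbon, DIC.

[CO2*] = KH · pCO2 = 10^(−1.49) × 2900×10^-6 = 9.384×10^-5 mol/kg
α₀ = 1/(1 + K1/[H⁺] + K1K2/[H⁺]²) = 1/(1 + 10^+1.40 + 10^-0.87) = 0.03809
DIC = [CO2*]/α₀ = 9.384×10^-5 / 0.03809 = 2.46 mmol/kg

DIC = 2.46 mmol/kg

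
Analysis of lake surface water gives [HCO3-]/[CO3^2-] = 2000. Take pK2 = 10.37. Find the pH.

pH = 7.07

From K2 = [H⁺][CO3^2-]/[HCO3-]:  pH = pK2 − log₁₀([HCO3-]/[CO3^2-])
log₁₀(2000) = +3.301
pH = 10.37 − (+3.301) = 7.07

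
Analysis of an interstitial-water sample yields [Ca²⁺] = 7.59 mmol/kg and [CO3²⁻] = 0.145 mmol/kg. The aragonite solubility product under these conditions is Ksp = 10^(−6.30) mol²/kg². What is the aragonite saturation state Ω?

Ω = 2.20

Ksp = 10^(−6.30) = 5.012×10^-7
Ω = [Ca²⁺][CO3²⁻]/Ksp = (7.59×10^-3)(0.145×10^-3) / 5.012×10^-7 = 2.20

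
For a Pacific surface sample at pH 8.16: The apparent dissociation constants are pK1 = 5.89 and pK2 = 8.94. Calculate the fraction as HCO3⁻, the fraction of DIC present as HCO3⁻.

α₁ = 1 / (1 + [H⁺]/K1 + K2/[H⁺]) = 1 / (1 + 10^-2.27 + 10^-0.78)
   = 1 / (1 + 0.0053703 + 0.16596) = 1/1.1713 = 0.8537

α₁ = 0.854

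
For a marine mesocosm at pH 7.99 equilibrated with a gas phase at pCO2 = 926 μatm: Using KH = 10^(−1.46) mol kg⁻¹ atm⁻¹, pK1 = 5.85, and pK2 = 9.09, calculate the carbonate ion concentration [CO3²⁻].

[CO2*] = KH · pCO2 = 10^(−1.46) × 926×10^-6 = 3.211×10^-5 mol/kg
α₀ = 1/(1 + K1/[H⁺] + K1K2/[H⁺]²) = 1/(1 + 10^+2.14 + 10^+1.04) = 0.006667
DIC = [CO2*]/α₀ = 3.211×10^-5 / 0.006667 = 4.816 mmol/kg
[CO3²⁻] = α₂·DIC; α₂ = 0.07310, so [CO3²⁻] = 0.07310 × 4.816 = 0.352 mmol/kg

[CO3²⁻] = 0.352 mmol/kg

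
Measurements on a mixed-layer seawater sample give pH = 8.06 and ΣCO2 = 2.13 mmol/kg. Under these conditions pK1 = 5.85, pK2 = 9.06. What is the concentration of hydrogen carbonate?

α₁ = 1 / (1 + [H⁺]/K1 + K2/[H⁺]) = 1 / (1 + 10^-2.21 + 10^-1.00)
   = 1 / (1 + 0.0061660 + 0.10000) = 1/1.1062 = 0.9040
[HCO3⁻] = α₁ × DIC = 0.9040 × 2.13 = 1.93 mmol/kg

[HCO3⁻] = 1.93 mmol/kg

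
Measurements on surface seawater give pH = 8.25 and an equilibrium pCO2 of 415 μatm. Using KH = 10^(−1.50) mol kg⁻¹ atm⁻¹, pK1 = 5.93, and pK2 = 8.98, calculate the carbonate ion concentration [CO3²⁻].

[CO2*] = KH · pCO2 = 10^(−1.50) × 415×10^-6 = 1.312×10^-5 mol/kg
α₀ = 1/(1 + K1/[H⁺] + K1K2/[H⁺]²) = 1/(1 + 10^+2.32 + 10^+1.59) = 0.004019
DIC = [CO2*]/α₀ = 1.312×10^-5 / 0.004019 = 3.266 mmol/kg
[CO3²⁻] = α₂·DIC; α₂ = 0.1563, so [CO3²⁻] = 0.1563 × 3.266 = 0.511 mmol/kg

[CO3²⁻] = 0.511 mmol/kg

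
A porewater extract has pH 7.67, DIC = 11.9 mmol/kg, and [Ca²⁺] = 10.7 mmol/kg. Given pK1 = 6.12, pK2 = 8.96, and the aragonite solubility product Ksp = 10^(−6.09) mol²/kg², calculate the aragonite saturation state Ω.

α₂ = 1 / (1 + [H⁺]/K2 + [H⁺]²/(K1K2)) = 1 / (1 + 10^+1.29 + 10^-0.26)
   = 1 / (1 + 19.498 + 0.54954) = 1/21.048 = 0.04751
[CO3²⁻] = α₂ × DIC = 0.04751 × 11.9 = 0.5654 mmol/kg
Ksp = 10^(−6.09) = 8.128×10^-7
Ω = [Ca²⁺][CO3²⁻]/Ksp = (10.7×10^-3)(5.654×10^-4) / 8.128×10^-7 = 7.44

Ω = 7.44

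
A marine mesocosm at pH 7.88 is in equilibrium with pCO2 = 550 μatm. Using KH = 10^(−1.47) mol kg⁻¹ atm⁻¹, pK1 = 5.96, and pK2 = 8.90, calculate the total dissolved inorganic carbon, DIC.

DIC = 1.72 mmol/kg

[CO2*] = KH · pCO2 = 10^(−1.47) × 550×10^-6 = 1.864×10^-5 mol/kg
α₀ = 1/(1 + K1/[H⁺] + K1K2/[H⁺]²) = 1/(1 + 10^+1.92 + 10^+0.90) = 0.01086
DIC = [CO2*]/α₀ = 1.864×10^-5 / 0.01086 = 1.72 mmol/kg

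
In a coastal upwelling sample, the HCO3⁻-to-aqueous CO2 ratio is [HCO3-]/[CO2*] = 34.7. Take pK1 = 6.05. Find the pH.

From K1 = [H⁺][HCO3-]/[CO2*]:  pH = pK1 + log₁₀([HCO3-]/[CO2*])
log₁₀(34.7) = +1.540
pH = 6.05 + (+1.540) = 7.59

pH = 7.59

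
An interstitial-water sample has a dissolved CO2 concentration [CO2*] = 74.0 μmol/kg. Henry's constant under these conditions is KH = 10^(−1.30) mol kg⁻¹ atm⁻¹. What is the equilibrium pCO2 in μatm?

KH = 10^(−1.30) = 5.012×10^-2 mol kg⁻¹ atm⁻¹
pCO2 = [CO2*]/KH = 74.0×10^-6 / 5.012×10^-2 = 1.48×10^-3 atm = 1480 μatm

pCO2 = 1480 μatm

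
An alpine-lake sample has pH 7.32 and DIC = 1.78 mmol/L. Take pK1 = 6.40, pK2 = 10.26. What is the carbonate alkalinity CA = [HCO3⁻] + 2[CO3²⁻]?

CA = 1.59 mmol/L

CA = [HCO3⁻] + 2[CO3²⁻] = (α₁ + 2α₂)·DIC
At pH 7.32: [H⁺]/K1 = 10^-0.92 = 0.12023, K2/[H⁺] = 10^-2.94 = 0.0011482
α₁ = 1/(1 + 0.12023 + 0.0011482) = 1/1.1214 = 0.8918; α₂ = α₁·K2/[H⁺] = 0.001024
α₁ + 2α₂ = 0.8938
CA = 0.8938 × 1.78 = 1.59 mmol/L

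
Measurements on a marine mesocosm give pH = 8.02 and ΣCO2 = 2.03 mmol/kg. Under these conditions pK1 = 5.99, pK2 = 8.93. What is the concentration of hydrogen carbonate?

α₁ = 1 / (1 + [H⁺]/K1 + K2/[H⁺]) = 1 / (1 + 10^-2.03 + 10^-0.91)
   = 1 / (1 + 0.0093325 + 0.12303) = 1/1.1324 = 0.8831
[HCO3⁻] = α₁ × DIC = 0.8831 × 2.03 = 1.79 mmol/kg

[HCO3⁻] = 1.79 mmol/kg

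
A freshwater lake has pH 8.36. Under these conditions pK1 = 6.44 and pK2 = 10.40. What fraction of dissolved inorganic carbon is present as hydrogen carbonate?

α₁ = 0.979

α₁ = 1 / (1 + [H⁺]/K1 + K2/[H⁺]) = 1 / (1 + 10^-1.92 + 10^-2.04)
   = 1 / (1 + 0.012023 + 0.0091201) = 1/1.0211 = 0.9793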